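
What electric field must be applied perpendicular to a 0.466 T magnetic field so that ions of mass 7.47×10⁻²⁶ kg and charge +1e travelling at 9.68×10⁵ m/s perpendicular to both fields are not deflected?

For straight-line motion qE = qvB, so E = vB.
E = 9.68×10⁵ × 0.466 = 4.51×10⁵ V/m.

E = 4.51×10⁵ V/m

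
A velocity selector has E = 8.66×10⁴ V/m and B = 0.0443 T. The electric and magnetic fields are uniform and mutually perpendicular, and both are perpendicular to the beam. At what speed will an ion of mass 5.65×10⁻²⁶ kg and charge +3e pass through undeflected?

v = 1.95×10⁶ m/s

Zero net Lorentz force requires |qE| = |q v×B|, i.e. E = vB.
v = E/B = 8.66×10⁴/0.0443 = 1.95×10⁶ m/s.
The result is independent of the particle's charge and mass.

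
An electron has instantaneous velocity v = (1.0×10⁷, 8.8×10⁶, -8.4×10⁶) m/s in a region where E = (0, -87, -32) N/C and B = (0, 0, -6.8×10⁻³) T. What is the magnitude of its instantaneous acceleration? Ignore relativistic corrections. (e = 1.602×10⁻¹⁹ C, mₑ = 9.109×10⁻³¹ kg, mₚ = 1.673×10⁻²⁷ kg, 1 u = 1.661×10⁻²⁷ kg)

v×B = (-5.98×10⁴, 6.80×10⁴, 0) N/C.
E + v×B = (-5.98×10⁴, 6.79×10⁴, -32.0) N/C.
F = q(E + v×B) = (−1.602×10⁻¹⁹ C)·(-5.98×10⁴, 6.79×10⁴, -32.0) = (9.59×10⁻¹⁵, -1.09×10⁻¹⁴, 5.13×10⁻¹⁸) N.
|a| = |F|/m = 1.450×10⁻¹⁴/9.109×10⁻³¹ ≈ 1.59×10¹⁶ m/s².

|a| ≈ 1.59×10¹⁶ m/s²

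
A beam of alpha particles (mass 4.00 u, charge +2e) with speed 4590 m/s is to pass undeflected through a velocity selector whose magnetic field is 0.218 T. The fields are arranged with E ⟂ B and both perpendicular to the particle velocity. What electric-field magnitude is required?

For straight-line motion qE = qvB, so E = vB.
E = 4590 × 0.218 = 1000 V/m.

E = 1000 V/m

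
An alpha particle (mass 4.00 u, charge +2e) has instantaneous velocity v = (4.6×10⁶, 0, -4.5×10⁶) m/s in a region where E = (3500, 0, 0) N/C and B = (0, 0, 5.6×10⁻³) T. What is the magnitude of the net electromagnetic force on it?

v×B = (0, -2.58×10⁴, 0) N/C.
E + v×B = (3500, -2.58×10⁴, 0) N/C.
F = q(E + v×B) = (3.204×10⁻¹⁹ C)·(3500, -2.58×10⁴, 0) = (1.12×10⁻¹⁵, -8.25×10⁻¹⁵, 0) N.
|F| = 8.33×10⁻¹⁵ N.

|F| ≈ 8.33×10⁻¹⁵ N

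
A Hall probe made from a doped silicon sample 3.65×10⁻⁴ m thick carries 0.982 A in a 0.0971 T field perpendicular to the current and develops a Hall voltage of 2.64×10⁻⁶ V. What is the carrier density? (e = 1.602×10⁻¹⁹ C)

From V_H = IB/(n e t), n = IB/(V_H e t).
n = (0.982)(0.0971)/((2.64×10⁻⁶)(1.602×10⁻¹⁹)(3.65×10⁻⁴)) ≈ 6.18×10²⁶ m⁻³.

n ≈ 6.18×10²⁶ m⁻³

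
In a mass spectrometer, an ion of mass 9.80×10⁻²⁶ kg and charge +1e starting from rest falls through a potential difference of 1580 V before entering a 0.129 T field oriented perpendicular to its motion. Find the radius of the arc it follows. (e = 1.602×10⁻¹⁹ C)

Acceleration: |q|V = ½mv² ⇒ v = √(2|q|V/m) = √(2·1.602×10⁻¹⁹·1580/9.80×10⁻²⁶) ≈ 7.187×10⁴ m/s.
In the field: r = mv/(|q|B) = (9.80×10⁻²⁶)(7.187×10⁴)/((1.602×10⁻¹⁹)(0.129)) ≈ 0.341 m.

r ≈ 0.341 m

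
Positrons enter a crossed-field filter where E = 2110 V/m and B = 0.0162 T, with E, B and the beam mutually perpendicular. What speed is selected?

v = 1.30×10⁵ m/s

Zero net Lorentz force requires |qE| = |q v×B|, i.e. E = vB.
v = E/B = 2110/0.0162 = 1.30×10⁵ m/s.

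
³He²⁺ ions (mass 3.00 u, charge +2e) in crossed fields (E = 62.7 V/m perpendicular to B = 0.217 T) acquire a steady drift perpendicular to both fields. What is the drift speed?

v_d ≈ 289 m/s

In crossed fields the guiding centre drifts at v_d = |E×B|/B² = E/B, independent of charge and mass.
v_d = 62.7/0.217 = 289 m/s.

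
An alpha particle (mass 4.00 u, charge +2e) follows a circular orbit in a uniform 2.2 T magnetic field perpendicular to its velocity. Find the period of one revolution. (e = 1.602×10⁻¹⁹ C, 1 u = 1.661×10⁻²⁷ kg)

The cyclotron period depends only on m, q, B: T = 2πm/(|q|B).
T = 2π(6.644×10⁻²⁷)/((3.204×10⁻¹⁹)(2.2)) ≈ 5.9×10⁻⁸ s.

T ≈ 5.9×10⁻⁸ s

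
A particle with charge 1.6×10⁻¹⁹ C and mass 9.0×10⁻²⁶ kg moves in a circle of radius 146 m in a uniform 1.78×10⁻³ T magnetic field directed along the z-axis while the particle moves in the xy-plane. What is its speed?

From |q|vB = mv²/r, v = |q|Br/m.
v = (1.6×10⁻¹⁹)(1.78×10⁻³)(146)/9.0×10⁻²⁶ ≈ 4.62×10⁵ m/s.

v ≈ 4.62×10⁵ m/s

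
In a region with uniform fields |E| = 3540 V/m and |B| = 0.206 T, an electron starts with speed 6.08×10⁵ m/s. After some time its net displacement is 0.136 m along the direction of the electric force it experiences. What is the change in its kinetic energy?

The magnetic force is always ⟂ v and does no work; only the electric force changes KE.
ΔKE = F_E · d = |q|E d = (1.602×10⁻¹⁹)(3540)(0.136) ≈ 7.71×10⁻¹⁷ J.

ΔKE ≈ 7.71×10⁻¹⁷ J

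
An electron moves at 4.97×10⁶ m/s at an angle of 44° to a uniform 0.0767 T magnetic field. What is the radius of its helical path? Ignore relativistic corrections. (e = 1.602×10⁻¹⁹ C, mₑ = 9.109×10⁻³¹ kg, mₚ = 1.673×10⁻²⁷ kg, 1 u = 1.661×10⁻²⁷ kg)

v⊥ = v sinθ = 4.97×10⁶·sin44° ≈ 3.452×10⁶ m/s.
r = m v⊥/(|q|B) = (9.109×10⁻³¹)(3.452×10⁶)/((1.602×10⁻¹⁹)(0.0767)) ≈ 2.56×10⁻⁴ m.

r ≈ 2.56×10⁻⁴ m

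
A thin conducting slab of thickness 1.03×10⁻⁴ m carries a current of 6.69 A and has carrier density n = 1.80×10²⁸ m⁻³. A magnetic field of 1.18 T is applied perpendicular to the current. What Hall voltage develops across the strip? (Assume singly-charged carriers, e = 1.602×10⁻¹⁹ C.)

V_H ≈ 2.66×10⁻⁵ V

V_H = IB/(n e t).
V_H = (6.69)(1.18)/((1.80×10²⁸)(1.602×10⁻¹⁹)(1.03×10⁻⁴)) ≈ 2.66×10⁻⁵ V.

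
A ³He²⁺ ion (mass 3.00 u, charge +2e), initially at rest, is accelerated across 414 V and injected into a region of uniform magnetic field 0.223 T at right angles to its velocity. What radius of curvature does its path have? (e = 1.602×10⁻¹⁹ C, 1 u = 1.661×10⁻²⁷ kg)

Acceleration: |q|V = ½mv² ⇒ v = √(2|q|V/m) = √(2·3.204×10⁻¹⁹·414/4.983×10⁻²⁷) ≈ 2.307×10⁵ m/s.
In the field: r = mv/(|q|B) = (4.983×10⁻²⁷)(2.307×10⁵)/((3.204×10⁻¹⁹)(0.223)) ≈ 0.0161 m.

r ≈ 0.0161 m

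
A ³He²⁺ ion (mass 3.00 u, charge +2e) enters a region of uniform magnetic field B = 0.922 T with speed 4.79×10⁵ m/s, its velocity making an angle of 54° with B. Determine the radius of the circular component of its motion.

v⊥ = v sinθ = 4.79×10⁵·sin54° ≈ 3.875×10⁵ m/s.
r = m v⊥/(|q|B) = (4.983×10⁻²⁷)(3.875×10⁵)/((3.204×10⁻¹⁹)(0.922)) ≈ 6.54×10⁻³ m.

r ≈ 6.54×10⁻³ m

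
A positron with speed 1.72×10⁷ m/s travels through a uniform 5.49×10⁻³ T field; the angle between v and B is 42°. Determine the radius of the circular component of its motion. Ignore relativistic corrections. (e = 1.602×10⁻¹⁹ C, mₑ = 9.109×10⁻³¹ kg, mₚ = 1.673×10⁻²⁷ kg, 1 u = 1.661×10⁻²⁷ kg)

r ≈ 0.0119 m

v⊥ = v sinθ = 1.72×10⁷·sin42° ≈ 1.151×10⁷ m/s.
r = m v⊥/(|q|B) = (9.109×10⁻³¹)(1.151×10⁷)/((1.602×10⁻¹⁹)(5.49×10⁻³)) ≈ 0.0119 m.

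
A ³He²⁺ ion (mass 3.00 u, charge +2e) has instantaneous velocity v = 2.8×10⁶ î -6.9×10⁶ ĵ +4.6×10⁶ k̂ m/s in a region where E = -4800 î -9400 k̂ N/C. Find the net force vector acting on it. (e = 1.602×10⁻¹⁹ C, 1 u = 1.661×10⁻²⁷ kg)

Only an electric field acts, so F = qE = (3.204×10⁻¹⁹ C)·(-4800, 0, -9400) = (-1.54×10⁻¹⁵, 0, -3.01×10⁻¹⁵) N.

F ≈ (-1.54×10⁻¹⁵, 0, -3.01×10⁻¹⁵) N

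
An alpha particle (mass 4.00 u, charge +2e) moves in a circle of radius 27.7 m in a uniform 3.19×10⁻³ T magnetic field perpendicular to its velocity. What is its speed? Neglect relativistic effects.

From |q|vB = mv²/r, v = |q|Br/m.
v = (3.204×10⁻¹⁹)(3.19×10⁻³)(27.7)/6.644×10⁻²⁷ ≈ 4.26×10⁶ m/s.

v ≈ 4.26×10⁶ m/s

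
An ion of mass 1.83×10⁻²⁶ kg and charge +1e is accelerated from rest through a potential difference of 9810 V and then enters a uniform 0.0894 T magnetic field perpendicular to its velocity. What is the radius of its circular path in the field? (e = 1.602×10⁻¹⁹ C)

r ≈ 0.530 m

Acceleration: |q|V = ½mv² ⇒ v = √(2|q|V/m) = √(2·1.602×10⁻¹⁹·9810/1.83×10⁻²⁶) ≈ 4.144×10⁵ m/s.
In the field: r = mv/(|q|B) = (1.83×10⁻²⁶)(4.144×10⁵)/((1.602×10⁻¹⁹)(0.0894)) ≈ 0.530 m.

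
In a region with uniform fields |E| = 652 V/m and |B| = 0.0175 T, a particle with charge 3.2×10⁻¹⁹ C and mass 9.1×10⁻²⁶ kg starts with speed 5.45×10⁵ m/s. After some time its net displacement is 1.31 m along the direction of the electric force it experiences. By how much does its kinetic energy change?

ΔKE ≈ 2.73×10⁻¹⁶ J

The magnetic force is always ⟂ v and does no work; only the electric force changes KE.
ΔKE = F_E · d = |q|E d = (3.2×10⁻¹⁹)(652)(1.31) ≈ 2.73×10⁻¹⁶ J.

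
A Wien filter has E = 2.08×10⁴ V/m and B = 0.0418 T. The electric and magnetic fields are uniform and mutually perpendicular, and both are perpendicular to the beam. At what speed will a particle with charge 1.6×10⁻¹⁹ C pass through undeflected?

For undeflected motion the electric and magnetic forces balance: qE = qvB.
v = E/B = 2.08×10⁴/0.0418 = 4.98×10⁵ m/s.
The result is independent of the particle's charge and mass.

v = 4.98×10⁵ m/s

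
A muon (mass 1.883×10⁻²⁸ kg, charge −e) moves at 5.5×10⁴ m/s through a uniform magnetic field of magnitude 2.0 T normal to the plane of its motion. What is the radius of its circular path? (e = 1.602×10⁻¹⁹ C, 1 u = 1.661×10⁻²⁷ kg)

The magnetic force provides the centripetal force: |q|vB = mv²/r.
r = mv/(|q|B) = (1.883×10⁻²⁸)(5.5×10⁴)/((1.602×10⁻¹⁹)(2.0)) ≈ 3.2×10⁻⁵ m.

r ≈ 3.2×10⁻⁵ m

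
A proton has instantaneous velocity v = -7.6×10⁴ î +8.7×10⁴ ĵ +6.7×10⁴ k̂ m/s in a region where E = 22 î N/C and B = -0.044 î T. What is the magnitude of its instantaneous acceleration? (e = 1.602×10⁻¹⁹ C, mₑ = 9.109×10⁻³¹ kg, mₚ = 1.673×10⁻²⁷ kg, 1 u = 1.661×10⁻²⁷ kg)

|a| ≈ 4.63×10¹¹ m/s²

v×B = (0, -2950, 3830) N/C.
E + v×B = (22.0, -2950, 3830) N/C.
F = q(E + v×B) = (1.602×10⁻¹⁹ C)·(22.0, -2950, 3830) = (3.52×10⁻¹⁸, -4.72×10⁻¹⁶, 6.13×10⁻¹⁶) N.
|a| = |F|/m = 7.740×10⁻¹⁶/1.673×10⁻²⁷ ≈ 4.63×10¹¹ m/s².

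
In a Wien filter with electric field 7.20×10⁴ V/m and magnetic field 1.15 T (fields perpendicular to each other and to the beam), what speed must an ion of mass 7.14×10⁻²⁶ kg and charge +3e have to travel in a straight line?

v = 6.26×10⁴ m/s

For undeflected motion the electric and magnetic forces balance: qE = qvB.
v = E/B = 7.20×10⁴/1.15 = 6.26×10⁴ m/s.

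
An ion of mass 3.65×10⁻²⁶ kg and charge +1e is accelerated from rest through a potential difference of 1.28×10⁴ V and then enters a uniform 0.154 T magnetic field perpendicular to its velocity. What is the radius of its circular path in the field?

Acceleration: |q|V = ½mv² ⇒ v = √(2|q|V/m) = √(2·1.602×10⁻¹⁹·1.28×10⁴/3.65×10⁻²⁶) ≈ 3.352×10⁵ m/s.
In the field: r = mv/(|q|B) = (3.65×10⁻²⁶)(3.352×10⁵)/((1.602×10⁻¹⁹)(0.154)) ≈ 0.496 m.

r ≈ 0.496 m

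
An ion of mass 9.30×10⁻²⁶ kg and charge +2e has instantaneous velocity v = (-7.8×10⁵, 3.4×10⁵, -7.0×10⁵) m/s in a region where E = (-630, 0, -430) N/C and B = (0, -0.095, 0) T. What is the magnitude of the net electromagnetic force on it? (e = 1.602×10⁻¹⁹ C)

v×B = (-6.65×10⁴, 0, 7.41×10⁴) N/C.
E + v×B = (-6.71×10⁴, 0, 7.37×10⁴) N/C.
F = q(E + v×B) = (3.204×10⁻¹⁹ C)·(-6.71×10⁴, 0, 7.37×10⁴) = (-2.15×10⁻¹⁴, 0, 2.36×10⁻¹⁴) N.
|F| = 3.19×10⁻¹⁴ N.

|F| ≈ 3.19×10⁻¹⁴ N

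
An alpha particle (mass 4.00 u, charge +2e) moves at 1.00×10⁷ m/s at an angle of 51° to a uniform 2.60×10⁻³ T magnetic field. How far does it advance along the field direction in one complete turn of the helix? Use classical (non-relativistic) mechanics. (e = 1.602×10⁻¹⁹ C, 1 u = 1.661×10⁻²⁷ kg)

p ≈ 315 m

v∥ = v cosθ = 1.00×10⁷·cos51° ≈ 6.293×10⁶ m/s.
T = 2πm/(|q|B) = 2π(6.644×10⁻²⁷)/((3.204×10⁻¹⁹)(2.60×10⁻³)) ≈ 5.011×10⁻⁵ s.
pitch = v∥ T = (6.293×10⁶)(5.011×10⁻⁵) ≈ 315 m.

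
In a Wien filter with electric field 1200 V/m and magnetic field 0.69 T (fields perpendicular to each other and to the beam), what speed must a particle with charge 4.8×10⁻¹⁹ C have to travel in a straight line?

v = 1700 m/s

For undeflected motion the electric and magnetic forces balance: qE = qvB.
v = E/B = 1200/0.69 = 1700 m/s.
The result is independent of the particle's charge and mass.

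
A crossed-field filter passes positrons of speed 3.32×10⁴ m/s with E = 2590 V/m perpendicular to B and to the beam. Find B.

B = 0.0780 T

Balance of forces in the selector: qE = qvB ⇒ B = E/v.
B = 2590/3.32×10⁴ = 0.0780 T.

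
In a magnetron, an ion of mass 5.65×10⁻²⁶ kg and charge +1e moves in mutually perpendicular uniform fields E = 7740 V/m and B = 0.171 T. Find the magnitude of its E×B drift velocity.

v_d ≈ 4.53×10⁴ m/s

In crossed fields the guiding centre drifts at v_d = |E×B|/B² = E/B, independent of charge and mass.
v_d = 7740/0.171 = 4.53×10⁴ m/s.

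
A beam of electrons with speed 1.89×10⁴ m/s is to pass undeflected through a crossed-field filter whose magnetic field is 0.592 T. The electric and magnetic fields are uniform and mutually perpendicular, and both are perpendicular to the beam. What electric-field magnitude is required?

E = 1.12×10⁴ V/m

For straight-line motion qE = qvB, so E = vB.
E = 1.89×10⁴ × 0.592 = 1.12×10⁴ V/m.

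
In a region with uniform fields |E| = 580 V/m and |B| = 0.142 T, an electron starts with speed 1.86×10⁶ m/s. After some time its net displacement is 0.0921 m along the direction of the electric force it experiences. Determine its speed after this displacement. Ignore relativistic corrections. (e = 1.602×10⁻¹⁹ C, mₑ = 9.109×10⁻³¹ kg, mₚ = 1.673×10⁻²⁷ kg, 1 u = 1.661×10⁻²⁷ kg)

B does no work; ΔKE = |q|E d.
½mv_f² = ½mv₀² + |q|Ed = ½(9.109×10⁻³¹)(1.86×10⁶)² + (1.602×10⁻¹⁹)(580)(0.0921) ≈ 1.576×10⁻¹⁸ J + 8.558×10⁻¹⁸ J ≈ 1.013×10⁻¹⁷ J.
v_f = √(2·1.013×10⁻¹⁷/9.109×10⁻³¹) ≈ 4.72×10⁶ m/s.

v_f ≈ 4.72×10⁶ m/s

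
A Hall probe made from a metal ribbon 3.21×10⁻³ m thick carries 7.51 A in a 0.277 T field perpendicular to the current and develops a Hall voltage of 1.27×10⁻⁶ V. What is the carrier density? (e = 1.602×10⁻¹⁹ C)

n ≈ 3.19×10²⁷ m⁻³

From V_H = IB/(n e t), n = IB/(V_H e t).
n = (7.51)(0.277)/((1.27×10⁻⁶)(1.602×10⁻¹⁹)(3.21×10⁻³)) ≈ 3.19×10²⁷ m⁻³.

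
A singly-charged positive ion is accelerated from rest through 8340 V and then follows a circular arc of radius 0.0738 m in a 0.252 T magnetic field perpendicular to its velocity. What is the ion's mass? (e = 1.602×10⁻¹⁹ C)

Combine |q|V = ½mv² and r = mv/(|q|B): eliminate v to get m = qB²r²/(2V).
m = (1.602×10⁻¹⁹)(0.252)²(0.0738)²/(2·8340) ≈ 3.32×10⁻²⁷ kg.

m ≈ 3.32×10⁻²⁷ kg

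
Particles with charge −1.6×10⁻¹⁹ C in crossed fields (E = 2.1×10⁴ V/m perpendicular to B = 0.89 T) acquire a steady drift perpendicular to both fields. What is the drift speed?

v_d ≈ 2.4×10⁴ m/s

The E×B drift speed is v_d = E/B.
v_d = 2.1×10⁴/0.89 = 2.4×10⁴ m/s.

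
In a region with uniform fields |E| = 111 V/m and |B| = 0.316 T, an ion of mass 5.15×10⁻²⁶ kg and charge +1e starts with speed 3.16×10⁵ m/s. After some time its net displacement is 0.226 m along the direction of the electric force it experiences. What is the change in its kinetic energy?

ΔKE ≈ 4.02×10⁻¹⁸ J

The magnetic force is always ⟂ v and does no work; only the electric force changes KE.
ΔKE = F_E · d = |q|E d = (1.602×10⁻¹⁹)(111)(0.226) ≈ 4.02×10⁻¹⁸ J.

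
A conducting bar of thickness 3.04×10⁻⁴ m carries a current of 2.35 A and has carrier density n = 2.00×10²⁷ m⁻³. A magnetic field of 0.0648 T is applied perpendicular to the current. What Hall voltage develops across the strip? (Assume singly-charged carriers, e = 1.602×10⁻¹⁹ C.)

V_H ≈ 1.56×10⁻⁶ V

V_H = IB/(n e t).
V_H = (2.35)(0.0648)/((2.00×10²⁷)(1.602×10⁻¹⁹)(3.04×10⁻⁴)) ≈ 1.56×10⁻⁶ V.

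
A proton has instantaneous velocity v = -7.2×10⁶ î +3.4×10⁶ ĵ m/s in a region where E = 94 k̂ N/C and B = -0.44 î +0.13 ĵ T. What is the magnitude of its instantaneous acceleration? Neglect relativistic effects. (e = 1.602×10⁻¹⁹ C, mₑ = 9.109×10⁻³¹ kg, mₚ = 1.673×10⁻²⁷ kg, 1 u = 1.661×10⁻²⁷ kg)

v×B = (0, 0, 5.60×10⁵) N/C.
E + v×B = (0, 0, 5.60×10⁵) N/C.
F = q(E + v×B) = (1.602×10⁻¹⁹ C)·(0, 0, 5.60×10⁵) = (0, 0, 8.97×10⁻¹⁴) N.
|a| = |F|/m = 8.973×10⁻¹⁴/1.673×10⁻²⁷ ≈ 5.36×10¹³ m/s².

|a| ≈ 5.36×10¹³ m/s²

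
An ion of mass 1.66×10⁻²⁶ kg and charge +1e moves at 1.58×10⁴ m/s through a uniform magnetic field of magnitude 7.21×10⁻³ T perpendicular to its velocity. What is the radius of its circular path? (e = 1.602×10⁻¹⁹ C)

r ≈ 0.227 m

The magnetic force provides the centripetal force: |q|vB = mv²/r.
r = mv/(|q|B) = (1.66×10⁻²⁶)(1.58×10⁴)/((1.602×10⁻¹⁹)(7.21×10⁻³)) ≈ 0.227 m.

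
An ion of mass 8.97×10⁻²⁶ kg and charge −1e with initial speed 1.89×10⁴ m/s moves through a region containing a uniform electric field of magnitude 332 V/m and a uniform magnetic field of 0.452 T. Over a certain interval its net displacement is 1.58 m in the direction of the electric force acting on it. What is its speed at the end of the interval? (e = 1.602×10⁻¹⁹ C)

v_f ≈ 4.72×10⁴ m/s

B does no work; ΔKE = |q|E d.
½mv_f² = ½mv₀² + |q|Ed = ½(8.97×10⁻²⁶)(1.89×10⁴)² + (1.602×10⁻¹⁹)(332)(1.58) ≈ 1.602×10⁻¹⁷ J + 8.403×10⁻¹⁷ J ≈ 1.001×10⁻¹⁶ J.
v_f = √(2·1.001×10⁻¹⁶/8.97×10⁻²⁶) ≈ 4.72×10⁴ m/s.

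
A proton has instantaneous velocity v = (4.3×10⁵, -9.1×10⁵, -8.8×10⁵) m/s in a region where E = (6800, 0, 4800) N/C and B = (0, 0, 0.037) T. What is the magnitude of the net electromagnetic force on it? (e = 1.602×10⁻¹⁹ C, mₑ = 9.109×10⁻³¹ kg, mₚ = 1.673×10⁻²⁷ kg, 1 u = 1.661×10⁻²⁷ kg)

v×B = (-3.37×10⁴, -1.59×10⁴, 0) N/C.
E + v×B = (-2.69×10⁴, -1.59×10⁴, 4800) N/C.
F = q(E + v×B) = (1.602×10⁻¹⁹ C)·(-2.69×10⁴, -1.59×10⁴, 4800) = (-4.30×10⁻¹⁵, -2.55×10⁻¹⁵, 7.69×10⁻¹⁶) N.
|F| = 5.06×10⁻¹⁵ N.

|F| ≈ 5.06×10⁻¹⁵ N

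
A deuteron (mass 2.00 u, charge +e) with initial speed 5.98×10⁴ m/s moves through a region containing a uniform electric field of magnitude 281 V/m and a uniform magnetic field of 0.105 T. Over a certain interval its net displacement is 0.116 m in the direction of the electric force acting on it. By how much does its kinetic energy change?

ΔKE ≈ 5.22×10⁻¹⁸ J

The magnetic force is always ⟂ v and does no work; only the electric force changes KE.
ΔKE = F_E · d = |q|E d = (1.602×10⁻¹⁹)(281)(0.116) ≈ 5.22×10⁻¹⁸ J.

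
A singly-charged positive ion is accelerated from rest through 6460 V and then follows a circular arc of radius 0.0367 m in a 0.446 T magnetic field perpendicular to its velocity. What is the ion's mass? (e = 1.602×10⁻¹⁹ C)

m ≈ 3.32×10⁻²⁷ kg

Combine |q|V = ½mv² and r = mv/(|q|B): eliminate v to get m = qB²r²/(2V).
m = (1.602×10⁻¹⁹)(0.446)²(0.0367)²/(2·6460) ≈ 3.32×10⁻²⁷ kg.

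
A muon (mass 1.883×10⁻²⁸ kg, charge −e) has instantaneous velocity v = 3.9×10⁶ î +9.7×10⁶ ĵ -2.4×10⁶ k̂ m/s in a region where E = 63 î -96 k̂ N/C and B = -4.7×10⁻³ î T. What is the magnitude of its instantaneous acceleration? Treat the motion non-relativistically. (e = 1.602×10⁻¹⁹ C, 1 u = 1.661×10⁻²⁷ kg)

v×B = (0, 1.13×10⁴, 4.56×10⁴) N/C.
E + v×B = (63.0, 1.13×10⁴, 4.55×10⁴) N/C.
F = q(E + v×B) = (−1.602×10⁻¹⁹ C)·(63.0, 1.13×10⁴, 4.55×10⁴) = (-1.01×10⁻¹⁷, -1.81×10⁻¹⁵, -7.29×10⁻¹⁵) N.
|a| = |F|/m = 7.509×10⁻¹⁵/1.883×10⁻²⁸ ≈ 3.99×10¹³ m/s².

|a| ≈ 3.99×10¹³ m/s²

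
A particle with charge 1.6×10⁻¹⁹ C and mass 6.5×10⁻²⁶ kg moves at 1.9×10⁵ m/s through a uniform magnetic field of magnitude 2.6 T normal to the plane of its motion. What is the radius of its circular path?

r ≈ 0.030 m

The magnetic force provides the centripetal force: |q|vB = mv²/r.
r = mv/(|q|B) = (6.5×10⁻²⁶)(1.9×10⁵)/((1.6×10⁻¹⁹)(2.6)) ≈ 0.030 m.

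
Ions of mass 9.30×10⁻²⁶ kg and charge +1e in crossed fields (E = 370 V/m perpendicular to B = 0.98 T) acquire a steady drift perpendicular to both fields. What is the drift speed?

v_d ≈ 380 m/s

In crossed fields the guiding centre drifts at v_d = |E×B|/B² = E/B, independent of charge and mass.
v_d = 370/0.98 = 380 m/s.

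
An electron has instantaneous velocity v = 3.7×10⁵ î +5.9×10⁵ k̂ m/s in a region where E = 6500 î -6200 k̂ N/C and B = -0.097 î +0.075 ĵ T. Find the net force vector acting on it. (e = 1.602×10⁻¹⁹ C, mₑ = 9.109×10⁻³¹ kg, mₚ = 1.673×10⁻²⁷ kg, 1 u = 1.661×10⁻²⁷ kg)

F ≈ (6.05×10⁻¹⁵, 9.17×10⁻¹⁵, -3.45×10⁻¹⁵) N

v×B = (-4.42×10⁴, -5.72×10⁴, 2.78×10⁴) N/C.
E + v×B = (-3.78×10⁴, -5.72×10⁴, 2.16×10⁴) N/C.
F = q(E + v×B) = (−1.602×10⁻¹⁹ C)·(-3.78×10⁴, -5.72×10⁴, 2.16×10⁴) = (6.05×10⁻¹⁵, 9.17×10⁻¹⁵, -3.45×10⁻¹⁵) N.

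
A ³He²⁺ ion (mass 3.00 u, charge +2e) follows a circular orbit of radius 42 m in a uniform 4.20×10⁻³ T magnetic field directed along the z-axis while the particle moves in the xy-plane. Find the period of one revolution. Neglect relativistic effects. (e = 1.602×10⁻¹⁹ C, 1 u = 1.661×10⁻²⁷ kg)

T ≈ 2.33×10⁻⁵ s

The cyclotron period depends only on m, q, B: T = 2πm/(|q|B).
T = 2π(4.983×10⁻²⁷)/((3.204×10⁻¹⁹)(4.20×10⁻³)) ≈ 2.33×10⁻⁵ s.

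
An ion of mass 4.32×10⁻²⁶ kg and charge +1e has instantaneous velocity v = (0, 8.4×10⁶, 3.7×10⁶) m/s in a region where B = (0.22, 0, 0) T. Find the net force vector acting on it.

v×B = (0, 8.14×10⁵, -1.85×10⁶) N/C.
F = q v×B = (1.602×10⁻¹⁹ C)·(0, 8.14×10⁵, -1.85×10⁶) = (0, 1.30×10⁻¹³, -2.96×10⁻¹³) N.

F ≈ (0, 1.30×10⁻¹³, -2.96×10⁻¹³) N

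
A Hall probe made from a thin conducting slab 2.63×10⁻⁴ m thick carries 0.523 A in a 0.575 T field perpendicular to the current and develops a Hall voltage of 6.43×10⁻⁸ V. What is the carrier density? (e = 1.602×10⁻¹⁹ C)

From V_H = IB/(n e t), n = IB/(V_H e t).
n = (0.523)(0.575)/((6.43×10⁻⁸)(1.602×10⁻¹⁹)(2.63×10⁻⁴)) ≈ 1.11×10²⁹ m⁻³.

n ≈ 1.11×10²⁹ m⁻³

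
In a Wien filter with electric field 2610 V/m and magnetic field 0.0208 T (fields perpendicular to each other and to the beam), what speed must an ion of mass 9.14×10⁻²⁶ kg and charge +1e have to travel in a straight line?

v = 1.25×10⁵ m/s

Straight-line motion ⇒ electric and magnetic forces cancel, so E = vB.
v = E/B = 2610/0.0208 = 1.25×10⁵ m/s.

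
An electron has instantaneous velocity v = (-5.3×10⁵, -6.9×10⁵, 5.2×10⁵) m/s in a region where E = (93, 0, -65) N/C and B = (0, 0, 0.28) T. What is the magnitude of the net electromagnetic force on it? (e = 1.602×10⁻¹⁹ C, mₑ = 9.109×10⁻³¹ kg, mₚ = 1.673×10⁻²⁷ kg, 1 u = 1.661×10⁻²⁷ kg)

|F| ≈ 3.90×10⁻¹⁴ N

v×B = (-1.93×10⁵, 1.48×10⁵, 0) N/C.
E + v×B = (-1.93×10⁵, 1.48×10⁵, -65.0) N/C.
F = q(E + v×B) = (−1.602×10⁻¹⁹ C)·(-1.93×10⁵, 1.48×10⁵, -65.0) = (3.09×10⁻¹⁴, -2.38×10⁻¹⁴, 1.04×10⁻¹⁷) N.
|F| = 3.90×10⁻¹⁴ N.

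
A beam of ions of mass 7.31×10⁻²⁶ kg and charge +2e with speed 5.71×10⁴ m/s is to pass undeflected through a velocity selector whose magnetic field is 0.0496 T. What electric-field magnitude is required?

For straight-line motion qE = qvB, so E = vB.
E = 5.71×10⁴ × 0.0496 = 2830 V/m.

E = 2830 V/m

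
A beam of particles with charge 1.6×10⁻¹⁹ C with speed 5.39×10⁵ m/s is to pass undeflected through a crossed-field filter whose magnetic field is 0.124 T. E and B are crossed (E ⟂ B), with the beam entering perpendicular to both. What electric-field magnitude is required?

For straight-line motion qE = qvB, so E = vB.
E = 5.39×10⁵ × 0.124 = 6.68×10⁴ V/m.

E = 6.68×10⁴ V/m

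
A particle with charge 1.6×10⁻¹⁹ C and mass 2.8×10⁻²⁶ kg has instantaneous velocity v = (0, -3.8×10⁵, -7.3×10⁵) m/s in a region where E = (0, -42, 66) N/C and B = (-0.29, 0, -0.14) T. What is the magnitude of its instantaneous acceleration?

|a| ≈ 1.40×10¹² m/s²

v×B = (5.32×10⁴, 2.12×10⁵, -1.10×10⁵) N/C.
E + v×B = (5.32×10⁴, 2.12×10⁵, -1.10×10⁵) N/C.
F = q(E + v×B) = (1.6×10⁻¹⁹ C)·(5.32×10⁴, 2.12×10⁵, -1.10×10⁵) = (8.51×10⁻¹⁵, 3.39×10⁻¹⁴, -1.76×10⁻¹⁴) N.
|a| = |F|/m = 3.911×10⁻¹⁴/2.8×10⁻²⁶ ≈ 1.40×10¹² m/s².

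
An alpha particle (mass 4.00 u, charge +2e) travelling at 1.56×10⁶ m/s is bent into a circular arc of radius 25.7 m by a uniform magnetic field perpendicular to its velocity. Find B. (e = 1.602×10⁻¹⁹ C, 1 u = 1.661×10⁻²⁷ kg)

B ≈ 1.26×10⁻³ T

From |q|vB = mv²/r, B = mv/(|q|r).
B = (6.644×10⁻²⁷)(1.56×10⁶)/((3.204×10⁻¹⁹)(25.7)) ≈ 1.26×10⁻³ T.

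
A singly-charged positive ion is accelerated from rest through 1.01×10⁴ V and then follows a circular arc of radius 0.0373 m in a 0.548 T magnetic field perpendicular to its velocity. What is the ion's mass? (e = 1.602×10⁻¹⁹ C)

m ≈ 3.31×10⁻²⁷ kg

Combine |q|V = ½mv² and r = mv/(|q|B): eliminate v to get m = qB²r²/(2V).
m = (1.602×10⁻¹⁹)(0.548)²(0.0373)²/(2·1.01×10⁴) ≈ 3.31×10⁻²⁷ kg.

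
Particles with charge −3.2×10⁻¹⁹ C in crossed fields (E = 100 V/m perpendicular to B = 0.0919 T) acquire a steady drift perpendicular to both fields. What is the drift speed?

The steady drift has the magnetic force balancing the electric force, so v_d = E/B.
v_d = 100/0.0919 = 1090 m/s.

v_d ≈ 1090 m/s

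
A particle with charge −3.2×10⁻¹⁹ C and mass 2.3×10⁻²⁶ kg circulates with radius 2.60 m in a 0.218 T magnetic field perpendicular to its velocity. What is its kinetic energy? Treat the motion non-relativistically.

KE ≈ 4.46×10⁶ eV

v = |q|Br/m, then KE = ½mv² = (qBr)²/(2m).
v = (3.2×10⁻¹⁹)(0.218)(2.60)/2.3×10⁻²⁶ ≈ 7.886×10⁶ m/s.
KE = ½(2.3×10⁻²⁶)(7.886×10⁶)² ≈ 7.15×10⁻¹³ J = 4.46×10⁶ eV.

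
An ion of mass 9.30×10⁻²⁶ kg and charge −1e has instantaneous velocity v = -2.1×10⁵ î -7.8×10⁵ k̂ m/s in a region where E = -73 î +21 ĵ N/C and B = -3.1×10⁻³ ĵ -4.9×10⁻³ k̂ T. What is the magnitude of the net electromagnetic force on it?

|F| ≈ 4.43×10⁻¹⁶ N

v×B = (-2420, -1030, 651) N/C.
E + v×B = (-2490, -1010, 651) N/C.
F = q(E + v×B) = (−1.602×10⁻¹⁹ C)·(-2490, -1010, 651) = (3.99×10⁻¹⁶, 1.61×10⁻¹⁶, -1.04×10⁻¹⁶) N.
|F| = 4.43×10⁻¹⁶ N.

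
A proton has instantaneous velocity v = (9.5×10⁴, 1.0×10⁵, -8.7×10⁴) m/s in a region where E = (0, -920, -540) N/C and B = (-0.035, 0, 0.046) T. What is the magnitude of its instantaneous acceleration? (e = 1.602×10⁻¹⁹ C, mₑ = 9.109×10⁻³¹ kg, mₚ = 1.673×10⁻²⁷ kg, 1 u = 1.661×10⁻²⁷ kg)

|a| ≈ 5.66×10¹¹ m/s²

v×B = (4600, -1320, 3500) N/C.
E + v×B = (4600, -2240, 2960) N/C.
F = q(E + v×B) = (1.602×10⁻¹⁹ C)·(4600, -2240, 2960) = (7.37×10⁻¹⁶, -3.60×10⁻¹⁶, 4.74×10⁻¹⁶) N.
|a| = |F|/m = 9.472×10⁻¹⁶/1.673×10⁻²⁷ ≈ 5.66×10¹¹ m/s².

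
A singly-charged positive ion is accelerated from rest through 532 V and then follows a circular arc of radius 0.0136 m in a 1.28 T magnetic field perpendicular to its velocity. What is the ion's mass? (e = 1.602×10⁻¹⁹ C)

m ≈ 4.56×10⁻²⁶ kg

Combine |q|V = ½mv² and r = mv/(|q|B): eliminate v to get m = qB²r²/(2V).
m = (1.602×10⁻¹⁹)(1.28)²(0.0136)²/(2·532) ≈ 4.56×10⁻²⁶ kg.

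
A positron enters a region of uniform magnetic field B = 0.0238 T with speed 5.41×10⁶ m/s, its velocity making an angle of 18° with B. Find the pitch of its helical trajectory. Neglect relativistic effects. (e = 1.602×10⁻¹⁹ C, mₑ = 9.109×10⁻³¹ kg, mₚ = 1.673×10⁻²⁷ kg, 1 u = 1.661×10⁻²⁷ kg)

v∥ = v cosθ = 5.41×10⁶·cos18° ≈ 5.145×10⁶ m/s.
T = 2πm/(|q|B) = 2π(9.109×10⁻³¹)/((1.602×10⁻¹⁹)(0.0238)) ≈ 1.501×10⁻⁹ s.
pitch = v∥ T = (5.145×10⁶)(1.501×10⁻⁹) ≈ 7.72×10⁻³ m.

p ≈ 7.72×10⁻³ m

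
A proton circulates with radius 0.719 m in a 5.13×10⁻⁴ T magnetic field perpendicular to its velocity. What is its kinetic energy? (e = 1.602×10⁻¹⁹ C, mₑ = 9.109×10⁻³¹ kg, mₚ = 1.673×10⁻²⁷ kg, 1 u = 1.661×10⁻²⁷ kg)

KE ≈ 1.04×10⁻¹⁸ J

v = |q|Br/m, then KE = ½mv² = (qBr)²/(2m).
v = (1.602×10⁻¹⁹)(5.13×10⁻⁴)(0.719)/1.673×10⁻²⁷ ≈ 3.532×10⁴ m/s.
KE = ½(1.673×10⁻²⁷)(3.532×10⁴)² ≈ 1.04×10⁻¹⁸ J.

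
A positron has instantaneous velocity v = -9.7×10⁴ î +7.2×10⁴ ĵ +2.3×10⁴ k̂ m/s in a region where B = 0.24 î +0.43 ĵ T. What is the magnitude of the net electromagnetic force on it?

v×B = (-9890, 5520, -5.90×10⁴) N/C.
F = q v×B = (1.602×10⁻¹⁹ C)·(-9890, 5520, -5.90×10⁴) = (-1.58×10⁻¹⁵, 8.84×10⁻¹⁶, -9.45×10⁻¹⁵) N.
|F| = 9.62×10⁻¹⁵ N.

|F| ≈ 9.62×10⁻¹⁵ N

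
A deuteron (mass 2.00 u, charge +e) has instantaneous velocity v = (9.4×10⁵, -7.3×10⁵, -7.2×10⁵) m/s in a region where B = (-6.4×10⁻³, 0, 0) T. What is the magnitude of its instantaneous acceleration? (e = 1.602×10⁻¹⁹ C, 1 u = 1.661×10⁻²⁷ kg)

|a| ≈ 3.16×10¹¹ m/s²

v×B = (0, 4610, -4670) N/C.
F = q v×B = (1.602×10⁻¹⁹ C)·(0, 4610, -4670) = (0, 7.38×10⁻¹⁶, -7.48×10⁻¹⁶) N.
|a| = |F|/m = 1.051×10⁻¹⁵/3.322×10⁻²⁷ ≈ 3.16×10¹¹ m/s².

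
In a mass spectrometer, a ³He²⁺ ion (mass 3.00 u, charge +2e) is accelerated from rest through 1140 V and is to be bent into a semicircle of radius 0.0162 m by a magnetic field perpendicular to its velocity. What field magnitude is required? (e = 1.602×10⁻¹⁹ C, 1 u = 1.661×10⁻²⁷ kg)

v = √(2|q|V/m) = √(2·3.204×10⁻¹⁹·1140/4.983×10⁻²⁷) ≈ 3.829×10⁵ m/s.
B = mv/(|q|r) = (4.983×10⁻²⁷)(3.829×10⁵)/((3.204×10⁻¹⁹)(0.0162)) ≈ 0.368 T.

B ≈ 0.368 T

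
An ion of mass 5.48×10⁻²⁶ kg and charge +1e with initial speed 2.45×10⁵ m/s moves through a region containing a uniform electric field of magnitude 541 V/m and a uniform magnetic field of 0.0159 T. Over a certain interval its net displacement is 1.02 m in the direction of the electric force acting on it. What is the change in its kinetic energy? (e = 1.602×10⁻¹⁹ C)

ΔKE ≈ 8.84×10⁻¹⁷ J

The magnetic force is always ⟂ v and does no work; only the electric force changes KE.
ΔKE = F_E · d = |q|E d = (1.602×10⁻¹⁹)(541)(1.02) ≈ 8.84×10⁻¹⁷ J.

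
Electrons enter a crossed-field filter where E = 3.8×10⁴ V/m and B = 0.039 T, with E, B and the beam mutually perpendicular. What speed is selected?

v = 9.7×10⁵ m/s

Zero net Lorentz force requires |qE| = |q v×B|, i.e. E = vB.
v = E/B = 3.8×10⁴/0.039 = 9.7×10⁵ m/s.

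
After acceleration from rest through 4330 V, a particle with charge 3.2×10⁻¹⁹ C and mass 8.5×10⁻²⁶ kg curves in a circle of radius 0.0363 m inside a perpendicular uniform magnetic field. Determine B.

v = √(2|q|V/m) = √(2·3.2×10⁻¹⁹·4330/8.5×10⁻²⁶) ≈ 1.806×10⁵ m/s.
B = mv/(|q|r) = (8.5×10⁻²⁶)(1.806×10⁵)/((3.2×10⁻¹⁹)(0.0363)) ≈ 1.32 T.

B ≈ 1.32 T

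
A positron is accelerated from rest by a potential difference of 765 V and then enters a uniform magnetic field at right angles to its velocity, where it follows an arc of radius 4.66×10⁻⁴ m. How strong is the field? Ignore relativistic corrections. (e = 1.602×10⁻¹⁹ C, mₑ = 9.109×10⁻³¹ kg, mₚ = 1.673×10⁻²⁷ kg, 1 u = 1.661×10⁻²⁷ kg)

B ≈ 0.200 T

v = √(2|q|V/m) = √(2·1.602×10⁻¹⁹·765/9.109×10⁻³¹) ≈ 1.640×10⁷ m/s.
B = mv/(|q|r) = (9.109×10⁻³¹)(1.640×10⁷)/((1.602×10⁻¹⁹)(4.66×10⁻⁴)) ≈ 0.200 T.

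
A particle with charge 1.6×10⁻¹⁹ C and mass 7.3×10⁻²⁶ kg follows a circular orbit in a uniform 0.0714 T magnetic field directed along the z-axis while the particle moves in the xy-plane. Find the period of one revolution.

The cyclotron period depends only on m, q, B: T = 2πm/(|q|B).
T = 2π(7.3×10⁻²⁶)/((1.6×10⁻¹⁹)(0.0714)) ≈ 4.01×10⁻⁵ s.

T ≈ 4.01×10⁻⁵ s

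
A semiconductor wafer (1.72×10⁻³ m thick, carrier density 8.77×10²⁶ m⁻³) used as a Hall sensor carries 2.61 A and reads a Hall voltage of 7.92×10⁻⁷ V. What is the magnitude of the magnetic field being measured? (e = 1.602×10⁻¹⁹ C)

From V_H = IB/(n e t), B = V_H n e t / I.
B = (7.92×10⁻⁷)(8.77×10²⁶)(1.602×10⁻¹⁹)(1.72×10⁻³)/2.61 ≈ 0.0733 T.

B ≈ 0.0733 T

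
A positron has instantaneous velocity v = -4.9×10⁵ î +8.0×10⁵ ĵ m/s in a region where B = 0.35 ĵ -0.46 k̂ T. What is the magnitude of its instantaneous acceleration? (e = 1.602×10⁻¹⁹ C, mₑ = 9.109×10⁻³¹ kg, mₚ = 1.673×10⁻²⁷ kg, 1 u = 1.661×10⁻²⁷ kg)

v×B = (-3.68×10⁵, -2.25×10⁵, -1.72×10⁵) N/C.
F = q v×B = (1.602×10⁻¹⁹ C)·(-3.68×10⁵, -2.25×10⁵, -1.72×10⁵) = (-5.90×10⁻¹⁴, -3.61×10⁻¹⁴, -2.75×10⁻¹⁴) N.
|a| = |F|/m = 7.439×10⁻¹⁴/9.109×10⁻³¹ ≈ 8.17×10¹⁶ m/s².

|a| ≈ 8.17×10¹⁶ m/s²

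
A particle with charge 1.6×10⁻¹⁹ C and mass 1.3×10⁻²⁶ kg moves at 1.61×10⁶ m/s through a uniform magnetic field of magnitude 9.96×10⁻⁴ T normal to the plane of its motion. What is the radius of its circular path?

r ≈ 131 m

The magnetic force provides the centripetal force: |q|vB = mv²/r.
r = mv/(|q|B) = (1.3×10⁻²⁶)(1.61×10⁶)/((1.6×10⁻¹⁹)(9.96×10⁻⁴)) ≈ 131 m.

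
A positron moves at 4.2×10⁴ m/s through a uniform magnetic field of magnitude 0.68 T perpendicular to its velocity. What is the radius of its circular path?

The magnetic force provides the centripetal force: |q|vB = mv²/r.
r = mv/(|q|B) = (9.109×10⁻³¹)(4.2×10⁴)/((1.602×10⁻¹⁹)(0.68)) ≈ 3.5×10⁻⁷ m.

r ≈ 3.5×10⁻⁷ m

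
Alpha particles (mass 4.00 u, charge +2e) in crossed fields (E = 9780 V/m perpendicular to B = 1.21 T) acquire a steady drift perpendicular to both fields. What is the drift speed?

In crossed fields the guiding centre drifts at v_d = |E×B|/B² = E/B, independent of charge and mass.
v_d = 9780/1.21 = 8080 m/s.

v_d ≈ 8080 m/s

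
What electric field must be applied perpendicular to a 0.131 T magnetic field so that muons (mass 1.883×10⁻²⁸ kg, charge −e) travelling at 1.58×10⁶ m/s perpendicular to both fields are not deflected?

For straight-line motion qE = qvB, so E = vB.
E = 1.58×10⁶ × 0.131 = 2.07×10⁵ V/m.

E = 2.07×10⁵ V/m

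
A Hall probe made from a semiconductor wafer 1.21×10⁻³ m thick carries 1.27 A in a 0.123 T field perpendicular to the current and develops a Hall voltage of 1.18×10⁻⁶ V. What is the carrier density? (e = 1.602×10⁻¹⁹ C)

From V_H = IB/(n e t), n = IB/(V_H e t).
n = (1.27)(0.123)/((1.18×10⁻⁶)(1.602×10⁻¹⁹)(1.21×10⁻³)) ≈ 6.83×10²⁶ m⁻³.

n ≈ 6.83×10²⁶ m⁻³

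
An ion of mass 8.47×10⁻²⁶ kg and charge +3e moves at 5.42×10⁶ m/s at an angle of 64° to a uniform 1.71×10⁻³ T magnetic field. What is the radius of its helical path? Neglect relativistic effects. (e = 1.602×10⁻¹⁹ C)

r ≈ 502 m

v⊥ = v sinθ = 5.42×10⁶·sin64° ≈ 4.871×10⁶ m/s.
r = m v⊥/(|q|B) = (8.47×10⁻²⁶)(4.871×10⁶)/((4.806×10⁻¹⁹)(1.71×10⁻³)) ≈ 502 m.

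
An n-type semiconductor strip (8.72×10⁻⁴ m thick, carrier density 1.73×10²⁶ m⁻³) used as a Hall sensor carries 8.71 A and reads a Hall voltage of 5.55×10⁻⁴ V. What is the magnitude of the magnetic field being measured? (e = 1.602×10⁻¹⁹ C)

B ≈ 1.54 T

From V_H = IB/(n e t), B = V_H n e t / I.
B = (5.55×10⁻⁴)(1.73×10²⁶)(1.602×10⁻¹⁹)(8.72×10⁻⁴)/8.71 ≈ 1.54 T.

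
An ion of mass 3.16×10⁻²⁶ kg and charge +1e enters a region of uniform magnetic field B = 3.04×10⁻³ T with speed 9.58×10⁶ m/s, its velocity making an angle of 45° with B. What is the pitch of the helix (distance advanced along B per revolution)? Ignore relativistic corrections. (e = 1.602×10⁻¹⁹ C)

p ≈ 2760 m

v∥ = v cosθ = 9.58×10⁶·cos45° ≈ 6.774×10⁶ m/s.
T = 2πm/(|q|B) = 2π(3.16×10⁻²⁶)/((1.602×10⁻¹⁹)(3.04×10⁻³)) ≈ 4.077×10⁻⁴ s.
pitch = v∥ T = (6.774×10⁶)(4.077×10⁻⁴) ≈ 2760 m.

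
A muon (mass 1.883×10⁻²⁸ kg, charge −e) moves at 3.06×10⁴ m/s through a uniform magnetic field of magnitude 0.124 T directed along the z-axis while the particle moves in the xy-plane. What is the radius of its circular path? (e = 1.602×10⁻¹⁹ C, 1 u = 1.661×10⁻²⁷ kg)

r ≈ 2.90×10⁻⁴ m

The magnetic force provides the centripetal force: |q|vB = mv²/r.
r = mv/(|q|B) = (1.883×10⁻²⁸)(3.06×10⁴)/((1.602×10⁻¹⁹)(0.124)) ≈ 2.90×10⁻⁴ m.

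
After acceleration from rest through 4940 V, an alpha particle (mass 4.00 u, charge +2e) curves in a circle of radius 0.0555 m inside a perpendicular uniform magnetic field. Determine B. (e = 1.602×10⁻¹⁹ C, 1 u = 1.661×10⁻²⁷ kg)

B ≈ 0.258 T

v = √(2|q|V/m) = √(2·3.204×10⁻¹⁹·4940/6.644×10⁻²⁷) ≈ 6.903×10⁵ m/s.
B = mv/(|q|r) = (6.644×10⁻²⁷)(6.903×10⁵)/((3.204×10⁻¹⁹)(0.0555)) ≈ 0.258 T.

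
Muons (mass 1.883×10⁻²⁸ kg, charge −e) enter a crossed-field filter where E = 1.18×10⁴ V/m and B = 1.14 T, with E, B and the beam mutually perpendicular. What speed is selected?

Straight-line motion ⇒ electric and magnetic forces cancel, so E = vB.
v = E/B = 1.18×10⁴/1.14 = 1.04×10⁴ m/s.

v = 1.04×10⁴ m/s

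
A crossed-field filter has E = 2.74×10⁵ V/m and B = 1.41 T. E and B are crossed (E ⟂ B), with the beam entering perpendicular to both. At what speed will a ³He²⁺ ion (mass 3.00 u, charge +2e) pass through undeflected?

v = 1.94×10⁵ m/s

Zero net Lorentz force requires |qE| = |q v×B|, i.e. E = vB.
v = E/B = 2.74×10⁵/1.41 = 1.94×10⁵ m/s.
The result is independent of the particle's charge and mass.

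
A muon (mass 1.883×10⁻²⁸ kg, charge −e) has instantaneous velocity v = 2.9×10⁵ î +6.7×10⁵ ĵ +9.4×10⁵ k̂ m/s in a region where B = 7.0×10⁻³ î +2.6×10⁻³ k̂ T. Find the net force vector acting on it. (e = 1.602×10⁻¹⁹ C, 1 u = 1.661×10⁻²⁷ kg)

F ≈ (-2.79×10⁻¹⁶, -9.33×10⁻¹⁶, 7.51×10⁻¹⁶) N

v×B = (1740, 5830, -4690) N/C.
F = q v×B = (−1.602×10⁻¹⁹ C)·(1740, 5830, -4690) = (-2.79×10⁻¹⁶, -9.33×10⁻¹⁶, 7.51×10⁻¹⁶) N.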